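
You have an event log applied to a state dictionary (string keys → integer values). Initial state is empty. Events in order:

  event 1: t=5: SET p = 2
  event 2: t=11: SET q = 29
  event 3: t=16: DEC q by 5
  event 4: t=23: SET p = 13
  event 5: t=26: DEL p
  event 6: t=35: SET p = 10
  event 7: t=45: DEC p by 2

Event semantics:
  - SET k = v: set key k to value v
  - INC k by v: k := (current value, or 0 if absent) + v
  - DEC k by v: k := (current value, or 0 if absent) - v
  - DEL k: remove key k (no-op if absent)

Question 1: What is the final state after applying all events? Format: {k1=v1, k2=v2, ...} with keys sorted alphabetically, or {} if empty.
Answer: {p=8, q=24}

Derivation:
  after event 1 (t=5: SET p = 2): {p=2}
  after event 2 (t=11: SET q = 29): {p=2, q=29}
  after event 3 (t=16: DEC q by 5): {p=2, q=24}
  after event 4 (t=23: SET p = 13): {p=13, q=24}
  after event 5 (t=26: DEL p): {q=24}
  after event 6 (t=35: SET p = 10): {p=10, q=24}
  after event 7 (t=45: DEC p by 2): {p=8, q=24}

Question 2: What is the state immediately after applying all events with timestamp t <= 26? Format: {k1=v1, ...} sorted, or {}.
Answer: {q=24}

Derivation:
Apply events with t <= 26 (5 events):
  after event 1 (t=5: SET p = 2): {p=2}
  after event 2 (t=11: SET q = 29): {p=2, q=29}
  after event 3 (t=16: DEC q by 5): {p=2, q=24}
  after event 4 (t=23: SET p = 13): {p=13, q=24}
  after event 5 (t=26: DEL p): {q=24}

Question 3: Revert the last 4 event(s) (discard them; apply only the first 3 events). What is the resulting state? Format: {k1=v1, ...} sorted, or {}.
Answer: {p=2, q=24}

Derivation:
Keep first 3 events (discard last 4):
  after event 1 (t=5: SET p = 2): {p=2}
  after event 2 (t=11: SET q = 29): {p=2, q=29}
  after event 3 (t=16: DEC q by 5): {p=2, q=24}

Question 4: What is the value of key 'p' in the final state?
Answer: 8

Derivation:
Track key 'p' through all 7 events:
  event 1 (t=5: SET p = 2): p (absent) -> 2
  event 2 (t=11: SET q = 29): p unchanged
  event 3 (t=16: DEC q by 5): p unchanged
  event 4 (t=23: SET p = 13): p 2 -> 13
  event 5 (t=26: DEL p): p 13 -> (absent)
  event 6 (t=35: SET p = 10): p (absent) -> 10
  event 7 (t=45: DEC p by 2): p 10 -> 8
Final: p = 8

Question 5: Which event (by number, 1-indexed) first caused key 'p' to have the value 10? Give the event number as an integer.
Answer: 6

Derivation:
Looking for first event where p becomes 10:
  event 1: p = 2
  event 2: p = 2
  event 3: p = 2
  event 4: p = 13
  event 5: p = (absent)
  event 6: p (absent) -> 10  <-- first match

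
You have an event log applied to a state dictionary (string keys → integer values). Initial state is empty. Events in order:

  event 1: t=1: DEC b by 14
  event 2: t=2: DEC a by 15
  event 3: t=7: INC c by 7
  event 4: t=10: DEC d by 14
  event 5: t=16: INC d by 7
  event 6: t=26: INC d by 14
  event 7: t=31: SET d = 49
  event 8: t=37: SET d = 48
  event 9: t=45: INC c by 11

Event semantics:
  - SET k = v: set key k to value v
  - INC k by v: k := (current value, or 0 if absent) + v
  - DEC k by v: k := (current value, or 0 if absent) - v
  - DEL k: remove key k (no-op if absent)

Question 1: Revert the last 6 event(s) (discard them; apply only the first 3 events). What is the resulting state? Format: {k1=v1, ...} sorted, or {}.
Answer: {a=-15, b=-14, c=7}

Derivation:
Keep first 3 events (discard last 6):
  after event 1 (t=1: DEC b by 14): {b=-14}
  after event 2 (t=2: DEC a by 15): {a=-15, b=-14}
  after event 3 (t=7: INC c by 7): {a=-15, b=-14, c=7}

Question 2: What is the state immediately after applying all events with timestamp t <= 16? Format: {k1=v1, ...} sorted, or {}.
Answer: {a=-15, b=-14, c=7, d=-7}

Derivation:
Apply events with t <= 16 (5 events):
  after event 1 (t=1: DEC b by 14): {b=-14}
  after event 2 (t=2: DEC a by 15): {a=-15, b=-14}
  after event 3 (t=7: INC c by 7): {a=-15, b=-14, c=7}
  after event 4 (t=10: DEC d by 14): {a=-15, b=-14, c=7, d=-14}
  after event 5 (t=16: INC d by 7): {a=-15, b=-14, c=7, d=-7}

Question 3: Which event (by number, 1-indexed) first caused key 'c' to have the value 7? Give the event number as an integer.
Looking for first event where c becomes 7:
  event 3: c (absent) -> 7  <-- first match

Answer: 3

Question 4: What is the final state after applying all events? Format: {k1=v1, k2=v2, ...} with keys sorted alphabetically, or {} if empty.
Answer: {a=-15, b=-14, c=18, d=48}

Derivation:
  after event 1 (t=1: DEC b by 14): {b=-14}
  after event 2 (t=2: DEC a by 15): {a=-15, b=-14}
  after event 3 (t=7: INC c by 7): {a=-15, b=-14, c=7}
  after event 4 (t=10: DEC d by 14): {a=-15, b=-14, c=7, d=-14}
  after event 5 (t=16: INC d by 7): {a=-15, b=-14, c=7, d=-7}
  after event 6 (t=26: INC d by 14): {a=-15, b=-14, c=7, d=7}
  after event 7 (t=31: SET d = 49): {a=-15, b=-14, c=7, d=49}
  after event 8 (t=37: SET d = 48): {a=-15, b=-14, c=7, d=48}
  after event 9 (t=45: INC c by 11): {a=-15, b=-14, c=18, d=48}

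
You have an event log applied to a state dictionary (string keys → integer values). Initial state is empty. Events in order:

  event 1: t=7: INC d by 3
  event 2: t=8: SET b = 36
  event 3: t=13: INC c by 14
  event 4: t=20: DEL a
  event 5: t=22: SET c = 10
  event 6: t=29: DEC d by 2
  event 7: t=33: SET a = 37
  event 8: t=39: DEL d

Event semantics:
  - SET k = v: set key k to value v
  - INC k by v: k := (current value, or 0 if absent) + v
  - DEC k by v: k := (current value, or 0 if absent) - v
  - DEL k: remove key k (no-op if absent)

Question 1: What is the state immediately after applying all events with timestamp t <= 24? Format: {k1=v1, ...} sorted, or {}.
Answer: {b=36, c=10, d=3}

Derivation:
Apply events with t <= 24 (5 events):
  after event 1 (t=7: INC d by 3): {d=3}
  after event 2 (t=8: SET b = 36): {b=36, d=3}
  after event 3 (t=13: INC c by 14): {b=36, c=14, d=3}
  after event 4 (t=20: DEL a): {b=36, c=14, d=3}
  after event 5 (t=22: SET c = 10): {b=36, c=10, d=3}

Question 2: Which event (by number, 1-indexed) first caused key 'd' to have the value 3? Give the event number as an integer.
Looking for first event where d becomes 3:
  event 1: d (absent) -> 3  <-- first match

Answer: 1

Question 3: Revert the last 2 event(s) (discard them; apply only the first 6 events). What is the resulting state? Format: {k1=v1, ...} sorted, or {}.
Keep first 6 events (discard last 2):
  after event 1 (t=7: INC d by 3): {d=3}
  after event 2 (t=8: SET b = 36): {b=36, d=3}
  after event 3 (t=13: INC c by 14): {b=36, c=14, d=3}
  after event 4 (t=20: DEL a): {b=36, c=14, d=3}
  after event 5 (t=22: SET c = 10): {b=36, c=10, d=3}
  after event 6 (t=29: DEC d by 2): {b=36, c=10, d=1}

Answer: {b=36, c=10, d=1}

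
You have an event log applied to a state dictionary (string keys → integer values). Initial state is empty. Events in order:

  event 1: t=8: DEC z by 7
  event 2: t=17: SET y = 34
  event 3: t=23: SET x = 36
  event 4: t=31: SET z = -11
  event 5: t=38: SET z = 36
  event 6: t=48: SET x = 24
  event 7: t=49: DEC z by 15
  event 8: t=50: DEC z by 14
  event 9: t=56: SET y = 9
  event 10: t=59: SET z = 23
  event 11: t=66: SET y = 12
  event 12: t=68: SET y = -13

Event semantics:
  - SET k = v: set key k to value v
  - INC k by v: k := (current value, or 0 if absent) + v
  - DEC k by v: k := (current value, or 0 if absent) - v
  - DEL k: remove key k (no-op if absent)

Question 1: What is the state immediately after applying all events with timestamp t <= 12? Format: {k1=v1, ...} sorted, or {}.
Answer: {z=-7}

Derivation:
Apply events with t <= 12 (1 events):
  after event 1 (t=8: DEC z by 7): {z=-7}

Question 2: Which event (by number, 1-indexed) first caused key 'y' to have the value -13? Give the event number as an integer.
Answer: 12

Derivation:
Looking for first event where y becomes -13:
  event 2: y = 34
  event 3: y = 34
  event 4: y = 34
  event 5: y = 34
  event 6: y = 34
  event 7: y = 34
  event 8: y = 34
  event 9: y = 9
  event 10: y = 9
  event 11: y = 12
  event 12: y 12 -> -13  <-- first match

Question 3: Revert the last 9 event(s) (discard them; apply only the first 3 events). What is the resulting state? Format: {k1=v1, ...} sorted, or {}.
Answer: {x=36, y=34, z=-7}

Derivation:
Keep first 3 events (discard last 9):
  after event 1 (t=8: DEC z by 7): {z=-7}
  after event 2 (t=17: SET y = 34): {y=34, z=-7}
  after event 3 (t=23: SET x = 36): {x=36, y=34, z=-7}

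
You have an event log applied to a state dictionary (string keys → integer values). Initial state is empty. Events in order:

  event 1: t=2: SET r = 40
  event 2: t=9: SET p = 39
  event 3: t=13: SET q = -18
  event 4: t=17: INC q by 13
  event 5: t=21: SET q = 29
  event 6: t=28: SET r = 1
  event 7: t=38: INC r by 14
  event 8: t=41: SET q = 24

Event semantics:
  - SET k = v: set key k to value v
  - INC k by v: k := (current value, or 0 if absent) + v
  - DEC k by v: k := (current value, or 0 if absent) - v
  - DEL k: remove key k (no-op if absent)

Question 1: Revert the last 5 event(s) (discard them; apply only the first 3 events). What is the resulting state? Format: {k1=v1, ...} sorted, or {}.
Keep first 3 events (discard last 5):
  after event 1 (t=2: SET r = 40): {r=40}
  after event 2 (t=9: SET p = 39): {p=39, r=40}
  after event 3 (t=13: SET q = -18): {p=39, q=-18, r=40}

Answer: {p=39, q=-18, r=40}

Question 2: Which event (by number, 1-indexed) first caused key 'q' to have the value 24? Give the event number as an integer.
Answer: 8

Derivation:
Looking for first event where q becomes 24:
  event 3: q = -18
  event 4: q = -5
  event 5: q = 29
  event 6: q = 29
  event 7: q = 29
  event 8: q 29 -> 24  <-- first match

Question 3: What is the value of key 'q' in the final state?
Answer: 24

Derivation:
Track key 'q' through all 8 events:
  event 1 (t=2: SET r = 40): q unchanged
  event 2 (t=9: SET p = 39): q unchanged
  event 3 (t=13: SET q = -18): q (absent) -> -18
  event 4 (t=17: INC q by 13): q -18 -> -5
  event 5 (t=21: SET q = 29): q -5 -> 29
  event 6 (t=28: SET r = 1): q unchanged
  event 7 (t=38: INC r by 14): q unchanged
  event 8 (t=41: SET q = 24): q 29 -> 24
Final: q = 24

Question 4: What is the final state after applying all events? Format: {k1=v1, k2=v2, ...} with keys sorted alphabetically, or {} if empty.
  after event 1 (t=2: SET r = 40): {r=40}
  after event 2 (t=9: SET p = 39): {p=39, r=40}
  after event 3 (t=13: SET q = -18): {p=39, q=-18, r=40}
  after event 4 (t=17: INC q by 13): {p=39, q=-5, r=40}
  after event 5 (t=21: SET q = 29): {p=39, q=29, r=40}
  after event 6 (t=28: SET r = 1): {p=39, q=29, r=1}
  after event 7 (t=38: INC r by 14): {p=39, q=29, r=15}
  after event 8 (t=41: SET q = 24): {p=39, q=24, r=15}

Answer: {p=39, q=24, r=15}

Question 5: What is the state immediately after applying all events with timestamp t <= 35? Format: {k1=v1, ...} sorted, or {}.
Apply events with t <= 35 (6 events):
  after event 1 (t=2: SET r = 40): {r=40}
  after event 2 (t=9: SET p = 39): {p=39, r=40}
  after event 3 (t=13: SET q = -18): {p=39, q=-18, r=40}
  after event 4 (t=17: INC q by 13): {p=39, q=-5, r=40}
  after event 5 (t=21: SET q = 29): {p=39, q=29, r=40}
  after event 6 (t=28: SET r = 1): {p=39, q=29, r=1}

Answer: {p=39, q=29, r=1}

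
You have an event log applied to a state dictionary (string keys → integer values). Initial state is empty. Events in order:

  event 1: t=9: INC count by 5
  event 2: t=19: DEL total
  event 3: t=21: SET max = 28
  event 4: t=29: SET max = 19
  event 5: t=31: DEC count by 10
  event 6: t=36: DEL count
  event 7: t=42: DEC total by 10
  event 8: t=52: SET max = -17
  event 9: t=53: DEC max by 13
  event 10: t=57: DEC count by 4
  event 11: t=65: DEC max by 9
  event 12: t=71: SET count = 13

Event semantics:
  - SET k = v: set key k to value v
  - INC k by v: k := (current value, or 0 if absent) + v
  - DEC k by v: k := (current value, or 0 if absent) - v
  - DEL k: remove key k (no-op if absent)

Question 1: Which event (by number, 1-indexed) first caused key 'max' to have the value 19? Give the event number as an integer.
Answer: 4

Derivation:
Looking for first event where max becomes 19:
  event 3: max = 28
  event 4: max 28 -> 19  <-- first match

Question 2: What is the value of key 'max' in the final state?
Answer: -39

Derivation:
Track key 'max' through all 12 events:
  event 1 (t=9: INC count by 5): max unchanged
  event 2 (t=19: DEL total): max unchanged
  event 3 (t=21: SET max = 28): max (absent) -> 28
  event 4 (t=29: SET max = 19): max 28 -> 19
  event 5 (t=31: DEC count by 10): max unchanged
  event 6 (t=36: DEL count): max unchanged
  event 7 (t=42: DEC total by 10): max unchanged
  event 8 (t=52: SET max = -17): max 19 -> -17
  event 9 (t=53: DEC max by 13): max -17 -> -30
  event 10 (t=57: DEC count by 4): max unchanged
  event 11 (t=65: DEC max by 9): max -30 -> -39
  event 12 (t=71: SET count = 13): max unchanged
Final: max = -39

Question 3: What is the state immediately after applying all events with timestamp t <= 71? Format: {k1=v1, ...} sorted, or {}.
Answer: {count=13, max=-39, total=-10}

Derivation:
Apply events with t <= 71 (12 events):
  after event 1 (t=9: INC count by 5): {count=5}
  after event 2 (t=19: DEL total): {count=5}
  after event 3 (t=21: SET max = 28): {count=5, max=28}
  after event 4 (t=29: SET max = 19): {count=5, max=19}
  after event 5 (t=31: DEC count by 10): {count=-5, max=19}
  after event 6 (t=36: DEL count): {max=19}
  after event 7 (t=42: DEC total by 10): {max=19, total=-10}
  after event 8 (t=52: SET max = -17): {max=-17, total=-10}
  after event 9 (t=53: DEC max by 13): {max=-30, total=-10}
  after event 10 (t=57: DEC count by 4): {count=-4, max=-30, total=-10}
  after event 11 (t=65: DEC max by 9): {count=-4, max=-39, total=-10}
  after event 12 (t=71: SET count = 13): {count=13, max=-39, total=-10}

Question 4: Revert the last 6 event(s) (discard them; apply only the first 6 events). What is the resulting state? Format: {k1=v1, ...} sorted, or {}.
Answer: {max=19}

Derivation:
Keep first 6 events (discard last 6):
  after event 1 (t=9: INC count by 5): {count=5}
  after event 2 (t=19: DEL total): {count=5}
  after event 3 (t=21: SET max = 28): {count=5, max=28}
  after event 4 (t=29: SET max = 19): {count=5, max=19}
  after event 5 (t=31: DEC count by 10): {count=-5, max=19}
  after event 6 (t=36: DEL count): {max=19}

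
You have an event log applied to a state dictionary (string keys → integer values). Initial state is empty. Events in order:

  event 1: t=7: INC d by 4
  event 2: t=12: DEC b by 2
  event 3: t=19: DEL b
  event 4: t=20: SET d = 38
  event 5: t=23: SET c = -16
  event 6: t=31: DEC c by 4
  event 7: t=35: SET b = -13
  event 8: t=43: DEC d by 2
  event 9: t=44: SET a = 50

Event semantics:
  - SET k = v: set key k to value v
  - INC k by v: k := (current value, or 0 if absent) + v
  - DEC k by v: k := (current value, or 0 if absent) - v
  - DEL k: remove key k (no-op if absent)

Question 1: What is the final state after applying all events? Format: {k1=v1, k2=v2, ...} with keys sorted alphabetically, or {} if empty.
  after event 1 (t=7: INC d by 4): {d=4}
  after event 2 (t=12: DEC b by 2): {b=-2, d=4}
  after event 3 (t=19: DEL b): {d=4}
  after event 4 (t=20: SET d = 38): {d=38}
  after event 5 (t=23: SET c = -16): {c=-16, d=38}
  after event 6 (t=31: DEC c by 4): {c=-20, d=38}
  after event 7 (t=35: SET b = -13): {b=-13, c=-20, d=38}
  after event 8 (t=43: DEC d by 2): {b=-13, c=-20, d=36}
  after event 9 (t=44: SET a = 50): {a=50, b=-13, c=-20, d=36}

Answer: {a=50, b=-13, c=-20, d=36}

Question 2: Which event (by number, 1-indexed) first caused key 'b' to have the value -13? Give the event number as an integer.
Looking for first event where b becomes -13:
  event 2: b = -2
  event 3: b = (absent)
  event 7: b (absent) -> -13  <-- first match

Answer: 7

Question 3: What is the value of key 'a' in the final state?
Answer: 50

Derivation:
Track key 'a' through all 9 events:
  event 1 (t=7: INC d by 4): a unchanged
  event 2 (t=12: DEC b by 2): a unchanged
  event 3 (t=19: DEL b): a unchanged
  event 4 (t=20: SET d = 38): a unchanged
  event 5 (t=23: SET c = -16): a unchanged
  event 6 (t=31: DEC c by 4): a unchanged
  event 7 (t=35: SET b = -13): a unchanged
  event 8 (t=43: DEC d by 2): a unchanged
  event 9 (t=44: SET a = 50): a (absent) -> 50
Final: a = 50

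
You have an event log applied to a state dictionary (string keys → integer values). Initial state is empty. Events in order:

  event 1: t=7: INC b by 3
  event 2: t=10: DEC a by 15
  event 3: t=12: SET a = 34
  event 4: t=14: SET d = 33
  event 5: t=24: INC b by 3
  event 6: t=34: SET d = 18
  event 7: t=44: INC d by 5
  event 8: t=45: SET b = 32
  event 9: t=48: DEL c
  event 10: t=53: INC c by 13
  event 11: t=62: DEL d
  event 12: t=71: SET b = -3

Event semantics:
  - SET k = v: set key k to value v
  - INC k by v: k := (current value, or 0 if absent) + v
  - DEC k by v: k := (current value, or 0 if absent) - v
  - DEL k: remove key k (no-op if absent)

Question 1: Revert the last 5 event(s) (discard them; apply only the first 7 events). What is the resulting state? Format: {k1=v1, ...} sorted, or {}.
Keep first 7 events (discard last 5):
  after event 1 (t=7: INC b by 3): {b=3}
  after event 2 (t=10: DEC a by 15): {a=-15, b=3}
  after event 3 (t=12: SET a = 34): {a=34, b=3}
  after event 4 (t=14: SET d = 33): {a=34, b=3, d=33}
  after event 5 (t=24: INC b by 3): {a=34, b=6, d=33}
  after event 6 (t=34: SET d = 18): {a=34, b=6, d=18}
  after event 7 (t=44: INC d by 5): {a=34, b=6, d=23}

Answer: {a=34, b=6, d=23}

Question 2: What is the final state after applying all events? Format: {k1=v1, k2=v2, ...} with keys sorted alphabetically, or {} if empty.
Answer: {a=34, b=-3, c=13}

Derivation:
  after event 1 (t=7: INC b by 3): {b=3}
  after event 2 (t=10: DEC a by 15): {a=-15, b=3}
  after event 3 (t=12: SET a = 34): {a=34, b=3}
  after event 4 (t=14: SET d = 33): {a=34, b=3, d=33}
  after event 5 (t=24: INC b by 3): {a=34, b=6, d=33}
  after event 6 (t=34: SET d = 18): {a=34, b=6, d=18}
  after event 7 (t=44: INC d by 5): {a=34, b=6, d=23}
  after event 8 (t=45: SET b = 32): {a=34, b=32, d=23}
  after event 9 (t=48: DEL c): {a=34, b=32, d=23}
  after event 10 (t=53: INC c by 13): {a=34, b=32, c=13, d=23}
  after event 11 (t=62: DEL d): {a=34, b=32, c=13}
  after event 12 (t=71: SET b = -3): {a=34, b=-3, c=13}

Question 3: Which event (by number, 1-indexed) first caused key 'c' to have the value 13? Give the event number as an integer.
Looking for first event where c becomes 13:
  event 10: c (absent) -> 13  <-- first match

Answer: 10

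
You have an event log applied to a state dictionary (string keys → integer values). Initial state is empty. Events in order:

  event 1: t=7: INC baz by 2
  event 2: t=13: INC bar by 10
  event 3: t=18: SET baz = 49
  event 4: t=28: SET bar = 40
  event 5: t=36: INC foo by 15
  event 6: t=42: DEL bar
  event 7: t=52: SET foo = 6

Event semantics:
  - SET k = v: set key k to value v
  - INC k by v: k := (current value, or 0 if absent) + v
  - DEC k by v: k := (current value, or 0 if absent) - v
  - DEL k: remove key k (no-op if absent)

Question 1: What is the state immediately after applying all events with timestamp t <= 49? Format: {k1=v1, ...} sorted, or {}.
Apply events with t <= 49 (6 events):
  after event 1 (t=7: INC baz by 2): {baz=2}
  after event 2 (t=13: INC bar by 10): {bar=10, baz=2}
  after event 3 (t=18: SET baz = 49): {bar=10, baz=49}
  after event 4 (t=28: SET bar = 40): {bar=40, baz=49}
  after event 5 (t=36: INC foo by 15): {bar=40, baz=49, foo=15}
  after event 6 (t=42: DEL bar): {baz=49, foo=15}

Answer: {baz=49, foo=15}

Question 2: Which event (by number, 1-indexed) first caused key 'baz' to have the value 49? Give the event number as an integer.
Answer: 3

Derivation:
Looking for first event where baz becomes 49:
  event 1: baz = 2
  event 2: baz = 2
  event 3: baz 2 -> 49  <-- first match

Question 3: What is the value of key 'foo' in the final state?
Answer: 6

Derivation:
Track key 'foo' through all 7 events:
  event 1 (t=7: INC baz by 2): foo unchanged
  event 2 (t=13: INC bar by 10): foo unchanged
  event 3 (t=18: SET baz = 49): foo unchanged
  event 4 (t=28: SET bar = 40): foo unchanged
  event 5 (t=36: INC foo by 15): foo (absent) -> 15
  event 6 (t=42: DEL bar): foo unchanged
  event 7 (t=52: SET foo = 6): foo 15 -> 6
Final: foo = 6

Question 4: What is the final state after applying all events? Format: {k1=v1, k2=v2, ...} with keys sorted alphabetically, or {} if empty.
  after event 1 (t=7: INC baz by 2): {baz=2}
  after event 2 (t=13: INC bar by 10): {bar=10, baz=2}
  after event 3 (t=18: SET baz = 49): {bar=10, baz=49}
  after event 4 (t=28: SET bar = 40): {bar=40, baz=49}
  after event 5 (t=36: INC foo by 15): {bar=40, baz=49, foo=15}
  after event 6 (t=42: DEL bar): {baz=49, foo=15}
  after event 7 (t=52: SET foo = 6): {baz=49, foo=6}

Answer: {baz=49, foo=6}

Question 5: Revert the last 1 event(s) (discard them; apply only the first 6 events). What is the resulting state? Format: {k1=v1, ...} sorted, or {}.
Keep first 6 events (discard last 1):
  after event 1 (t=7: INC baz by 2): {baz=2}
  after event 2 (t=13: INC bar by 10): {bar=10, baz=2}
  after event 3 (t=18: SET baz = 49): {bar=10, baz=49}
  after event 4 (t=28: SET bar = 40): {bar=40, baz=49}
  after event 5 (t=36: INC foo by 15): {bar=40, baz=49, foo=15}
  after event 6 (t=42: DEL bar): {baz=49, foo=15}

Answer: {baz=49, foo=15}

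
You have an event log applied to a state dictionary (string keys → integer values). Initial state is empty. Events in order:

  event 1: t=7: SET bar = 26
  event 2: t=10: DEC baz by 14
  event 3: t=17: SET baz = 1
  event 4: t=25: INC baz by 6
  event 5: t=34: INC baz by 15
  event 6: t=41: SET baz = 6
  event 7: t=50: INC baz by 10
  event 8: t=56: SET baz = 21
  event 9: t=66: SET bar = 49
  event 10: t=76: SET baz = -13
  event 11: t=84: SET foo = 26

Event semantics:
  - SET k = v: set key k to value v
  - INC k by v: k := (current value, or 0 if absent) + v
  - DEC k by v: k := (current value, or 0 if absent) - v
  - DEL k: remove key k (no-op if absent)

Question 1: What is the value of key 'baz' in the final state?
Answer: -13

Derivation:
Track key 'baz' through all 11 events:
  event 1 (t=7: SET bar = 26): baz unchanged
  event 2 (t=10: DEC baz by 14): baz (absent) -> -14
  event 3 (t=17: SET baz = 1): baz -14 -> 1
  event 4 (t=25: INC baz by 6): baz 1 -> 7
  event 5 (t=34: INC baz by 15): baz 7 -> 22
  event 6 (t=41: SET baz = 6): baz 22 -> 6
  event 7 (t=50: INC baz by 10): baz 6 -> 16
  event 8 (t=56: SET baz = 21): baz 16 -> 21
  event 9 (t=66: SET bar = 49): baz unchanged
  event 10 (t=76: SET baz = -13): baz 21 -> -13
  event 11 (t=84: SET foo = 26): baz unchanged
Final: baz = -13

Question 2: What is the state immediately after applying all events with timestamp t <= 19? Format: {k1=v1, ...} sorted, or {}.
Answer: {bar=26, baz=1}

Derivation:
Apply events with t <= 19 (3 events):
  after event 1 (t=7: SET bar = 26): {bar=26}
  after event 2 (t=10: DEC baz by 14): {bar=26, baz=-14}
  after event 3 (t=17: SET baz = 1): {bar=26, baz=1}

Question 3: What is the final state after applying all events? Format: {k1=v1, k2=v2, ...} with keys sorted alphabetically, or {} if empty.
Answer: {bar=49, baz=-13, foo=26}

Derivation:
  after event 1 (t=7: SET bar = 26): {bar=26}
  after event 2 (t=10: DEC baz by 14): {bar=26, baz=-14}
  after event 3 (t=17: SET baz = 1): {bar=26, baz=1}
  after event 4 (t=25: INC baz by 6): {bar=26, baz=7}
  after event 5 (t=34: INC baz by 15): {bar=26, baz=22}
  after event 6 (t=41: SET baz = 6): {bar=26, baz=6}
  after event 7 (t=50: INC baz by 10): {bar=26, baz=16}
  after event 8 (t=56: SET baz = 21): {bar=26, baz=21}
  after event 9 (t=66: SET bar = 49): {bar=49, baz=21}
  after event 10 (t=76: SET baz = -13): {bar=49, baz=-13}
  after event 11 (t=84: SET foo = 26): {bar=49, baz=-13, foo=26}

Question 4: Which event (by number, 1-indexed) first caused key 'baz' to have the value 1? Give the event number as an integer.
Looking for first event where baz becomes 1:
  event 2: baz = -14
  event 3: baz -14 -> 1  <-- first match

Answer: 3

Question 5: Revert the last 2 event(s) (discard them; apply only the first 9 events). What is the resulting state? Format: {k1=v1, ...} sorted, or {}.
Keep first 9 events (discard last 2):
  after event 1 (t=7: SET bar = 26): {bar=26}
  after event 2 (t=10: DEC baz by 14): {bar=26, baz=-14}
  after event 3 (t=17: SET baz = 1): {bar=26, baz=1}
  after event 4 (t=25: INC baz by 6): {bar=26, baz=7}
  after event 5 (t=34: INC baz by 15): {bar=26, baz=22}
  after event 6 (t=41: SET baz = 6): {bar=26, baz=6}
  after event 7 (t=50: INC baz by 10): {bar=26, baz=16}
  after event 8 (t=56: SET baz = 21): {bar=26, baz=21}
  after event 9 (t=66: SET bar = 49): {bar=49, baz=21}

Answer: {bar=49, baz=21}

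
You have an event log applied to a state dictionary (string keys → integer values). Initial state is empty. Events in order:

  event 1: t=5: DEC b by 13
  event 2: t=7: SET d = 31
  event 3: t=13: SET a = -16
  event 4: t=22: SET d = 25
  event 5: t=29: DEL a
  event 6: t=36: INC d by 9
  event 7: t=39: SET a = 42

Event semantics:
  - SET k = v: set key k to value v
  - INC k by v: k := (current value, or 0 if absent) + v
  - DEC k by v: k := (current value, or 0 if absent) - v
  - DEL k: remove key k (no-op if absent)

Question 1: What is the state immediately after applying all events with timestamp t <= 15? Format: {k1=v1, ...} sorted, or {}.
Answer: {a=-16, b=-13, d=31}

Derivation:
Apply events with t <= 15 (3 events):
  after event 1 (t=5: DEC b by 13): {b=-13}
  after event 2 (t=7: SET d = 31): {b=-13, d=31}
  after event 3 (t=13: SET a = -16): {a=-16, b=-13, d=31}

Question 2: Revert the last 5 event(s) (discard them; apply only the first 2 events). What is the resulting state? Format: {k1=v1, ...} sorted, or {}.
Keep first 2 events (discard last 5):
  after event 1 (t=5: DEC b by 13): {b=-13}
  after event 2 (t=7: SET d = 31): {b=-13, d=31}

Answer: {b=-13, d=31}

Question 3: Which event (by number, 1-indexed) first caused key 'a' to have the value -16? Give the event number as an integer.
Answer: 3

Derivation:
Looking for first event where a becomes -16:
  event 3: a (absent) -> -16  <-- first match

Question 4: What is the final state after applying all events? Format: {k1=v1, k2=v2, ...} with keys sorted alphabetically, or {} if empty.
  after event 1 (t=5: DEC b by 13): {b=-13}
  after event 2 (t=7: SET d = 31): {b=-13, d=31}
  after event 3 (t=13: SET a = -16): {a=-16, b=-13, d=31}
  after event 4 (t=22: SET d = 25): {a=-16, b=-13, d=25}
  after event 5 (t=29: DEL a): {b=-13, d=25}
  after event 6 (t=36: INC d by 9): {b=-13, d=34}
  after event 7 (t=39: SET a = 42): {a=42, b=-13, d=34}

Answer: {a=42, b=-13, d=34}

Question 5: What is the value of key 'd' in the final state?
Answer: 34

Derivation:
Track key 'd' through all 7 events:
  event 1 (t=5: DEC b by 13): d unchanged
  event 2 (t=7: SET d = 31): d (absent) -> 31
  event 3 (t=13: SET a = -16): d unchanged
  event 4 (t=22: SET d = 25): d 31 -> 25
  event 5 (t=29: DEL a): d unchanged
  event 6 (t=36: INC d by 9): d 25 -> 34
  event 7 (t=39: SET a = 42): d unchanged
Final: d = 34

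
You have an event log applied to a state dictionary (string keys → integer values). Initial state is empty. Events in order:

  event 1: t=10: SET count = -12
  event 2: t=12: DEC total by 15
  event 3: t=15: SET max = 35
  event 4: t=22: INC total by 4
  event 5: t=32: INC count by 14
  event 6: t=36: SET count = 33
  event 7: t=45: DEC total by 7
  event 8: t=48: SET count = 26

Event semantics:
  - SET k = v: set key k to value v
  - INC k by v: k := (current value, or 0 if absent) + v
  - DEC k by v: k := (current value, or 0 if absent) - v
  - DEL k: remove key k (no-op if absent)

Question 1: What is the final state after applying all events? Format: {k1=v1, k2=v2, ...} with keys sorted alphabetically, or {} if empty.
Answer: {count=26, max=35, total=-18}

Derivation:
  after event 1 (t=10: SET count = -12): {count=-12}
  after event 2 (t=12: DEC total by 15): {count=-12, total=-15}
  after event 3 (t=15: SET max = 35): {count=-12, max=35, total=-15}
  after event 4 (t=22: INC total by 4): {count=-12, max=35, total=-11}
  after event 5 (t=32: INC count by 14): {count=2, max=35, total=-11}
  after event 6 (t=36: SET count = 33): {count=33, max=35, total=-11}
  after event 7 (t=45: DEC total by 7): {count=33, max=35, total=-18}
  after event 8 (t=48: SET count = 26): {count=26, max=35, total=-18}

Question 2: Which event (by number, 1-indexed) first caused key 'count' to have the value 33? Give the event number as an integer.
Answer: 6

Derivation:
Looking for first event where count becomes 33:
  event 1: count = -12
  event 2: count = -12
  event 3: count = -12
  event 4: count = -12
  event 5: count = 2
  event 6: count 2 -> 33  <-- first match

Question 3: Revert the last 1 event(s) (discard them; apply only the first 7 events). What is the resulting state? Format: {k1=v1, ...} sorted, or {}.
Answer: {count=33, max=35, total=-18}

Derivation:
Keep first 7 events (discard last 1):
  after event 1 (t=10: SET count = -12): {count=-12}
  after event 2 (t=12: DEC total by 15): {count=-12, total=-15}
  after event 3 (t=15: SET max = 35): {count=-12, max=35, total=-15}
  after event 4 (t=22: INC total by 4): {count=-12, max=35, total=-11}
  after event 5 (t=32: INC count by 14): {count=2, max=35, total=-11}
  after event 6 (t=36: SET count = 33): {count=33, max=35, total=-11}
  after event 7 (t=45: DEC total by 7): {count=33, max=35, total=-18}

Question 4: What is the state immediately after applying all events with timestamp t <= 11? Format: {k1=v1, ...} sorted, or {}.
Apply events with t <= 11 (1 events):
  after event 1 (t=10: SET count = -12): {count=-12}

Answer: {count=-12}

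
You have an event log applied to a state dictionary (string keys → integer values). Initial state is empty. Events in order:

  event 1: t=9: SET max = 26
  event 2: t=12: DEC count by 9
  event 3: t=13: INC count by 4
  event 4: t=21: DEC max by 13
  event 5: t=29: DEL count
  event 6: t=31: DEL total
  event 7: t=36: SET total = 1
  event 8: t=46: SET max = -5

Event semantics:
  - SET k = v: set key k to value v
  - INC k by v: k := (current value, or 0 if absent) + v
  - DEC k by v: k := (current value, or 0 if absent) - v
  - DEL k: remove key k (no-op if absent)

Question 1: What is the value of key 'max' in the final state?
Track key 'max' through all 8 events:
  event 1 (t=9: SET max = 26): max (absent) -> 26
  event 2 (t=12: DEC count by 9): max unchanged
  event 3 (t=13: INC count by 4): max unchanged
  event 4 (t=21: DEC max by 13): max 26 -> 13
  event 5 (t=29: DEL count): max unchanged
  event 6 (t=31: DEL total): max unchanged
  event 7 (t=36: SET total = 1): max unchanged
  event 8 (t=46: SET max = -5): max 13 -> -5
Final: max = -5

Answer: -5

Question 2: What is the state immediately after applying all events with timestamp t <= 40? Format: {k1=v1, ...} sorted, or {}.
Answer: {max=13, total=1}

Derivation:
Apply events with t <= 40 (7 events):
  after event 1 (t=9: SET max = 26): {max=26}
  after event 2 (t=12: DEC count by 9): {count=-9, max=26}
  after event 3 (t=13: INC count by 4): {count=-5, max=26}
  after event 4 (t=21: DEC max by 13): {count=-5, max=13}
  after event 5 (t=29: DEL count): {max=13}
  after event 6 (t=31: DEL total): {max=13}
  after event 7 (t=36: SET total = 1): {max=13, total=1}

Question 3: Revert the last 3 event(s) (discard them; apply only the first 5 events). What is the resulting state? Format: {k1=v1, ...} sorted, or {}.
Answer: {max=13}

Derivation:
Keep first 5 events (discard last 3):
  after event 1 (t=9: SET max = 26): {max=26}
  after event 2 (t=12: DEC count by 9): {count=-9, max=26}
  after event 3 (t=13: INC count by 4): {count=-5, max=26}
  after event 4 (t=21: DEC max by 13): {count=-5, max=13}
  after event 5 (t=29: DEL count): {max=13}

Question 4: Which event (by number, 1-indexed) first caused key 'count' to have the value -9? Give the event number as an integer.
Answer: 2

Derivation:
Looking for first event where count becomes -9:
  event 2: count (absent) -> -9  <-- first match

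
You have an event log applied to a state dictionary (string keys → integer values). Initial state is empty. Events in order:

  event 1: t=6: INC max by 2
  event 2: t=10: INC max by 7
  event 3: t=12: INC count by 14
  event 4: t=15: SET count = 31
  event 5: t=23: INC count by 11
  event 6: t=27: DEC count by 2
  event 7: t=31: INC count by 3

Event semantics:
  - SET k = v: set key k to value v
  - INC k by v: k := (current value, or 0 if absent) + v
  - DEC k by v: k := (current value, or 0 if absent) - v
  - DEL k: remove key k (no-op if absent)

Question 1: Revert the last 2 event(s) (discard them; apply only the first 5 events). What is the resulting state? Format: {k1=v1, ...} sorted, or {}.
Keep first 5 events (discard last 2):
  after event 1 (t=6: INC max by 2): {max=2}
  after event 2 (t=10: INC max by 7): {max=9}
  after event 3 (t=12: INC count by 14): {count=14, max=9}
  after event 4 (t=15: SET count = 31): {count=31, max=9}
  after event 5 (t=23: INC count by 11): {count=42, max=9}

Answer: {count=42, max=9}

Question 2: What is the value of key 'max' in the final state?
Answer: 9

Derivation:
Track key 'max' through all 7 events:
  event 1 (t=6: INC max by 2): max (absent) -> 2
  event 2 (t=10: INC max by 7): max 2 -> 9
  event 3 (t=12: INC count by 14): max unchanged
  event 4 (t=15: SET count = 31): max unchanged
  event 5 (t=23: INC count by 11): max unchanged
  event 6 (t=27: DEC count by 2): max unchanged
  event 7 (t=31: INC count by 3): max unchanged
Final: max = 9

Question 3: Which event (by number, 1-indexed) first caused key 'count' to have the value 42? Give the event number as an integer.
Looking for first event where count becomes 42:
  event 3: count = 14
  event 4: count = 31
  event 5: count 31 -> 42  <-- first match

Answer: 5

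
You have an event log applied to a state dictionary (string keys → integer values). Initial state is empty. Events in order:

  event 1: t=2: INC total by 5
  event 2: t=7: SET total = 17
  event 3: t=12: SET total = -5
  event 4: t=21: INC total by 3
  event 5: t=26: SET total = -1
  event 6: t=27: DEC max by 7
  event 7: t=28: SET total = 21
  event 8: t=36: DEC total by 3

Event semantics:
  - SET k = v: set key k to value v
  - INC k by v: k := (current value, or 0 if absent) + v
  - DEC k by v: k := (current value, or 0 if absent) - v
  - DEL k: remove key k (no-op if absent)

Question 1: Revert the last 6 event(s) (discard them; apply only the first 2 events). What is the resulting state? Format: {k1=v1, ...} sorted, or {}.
Keep first 2 events (discard last 6):
  after event 1 (t=2: INC total by 5): {total=5}
  after event 2 (t=7: SET total = 17): {total=17}

Answer: {total=17}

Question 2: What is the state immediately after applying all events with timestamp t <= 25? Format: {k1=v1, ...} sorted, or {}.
Apply events with t <= 25 (4 events):
  after event 1 (t=2: INC total by 5): {total=5}
  after event 2 (t=7: SET total = 17): {total=17}
  after event 3 (t=12: SET total = -5): {total=-5}
  after event 4 (t=21: INC total by 3): {total=-2}

Answer: {total=-2}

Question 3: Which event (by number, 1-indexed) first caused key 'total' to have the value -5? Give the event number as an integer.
Looking for first event where total becomes -5:
  event 1: total = 5
  event 2: total = 17
  event 3: total 17 -> -5  <-- first match

Answer: 3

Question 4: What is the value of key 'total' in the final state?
Track key 'total' through all 8 events:
  event 1 (t=2: INC total by 5): total (absent) -> 5
  event 2 (t=7: SET total = 17): total 5 -> 17
  event 3 (t=12: SET total = -5): total 17 -> -5
  event 4 (t=21: INC total by 3): total -5 -> -2
  event 5 (t=26: SET total = -1): total -2 -> -1
  event 6 (t=27: DEC max by 7): total unchanged
  event 7 (t=28: SET total = 21): total -1 -> 21
  event 8 (t=36: DEC total by 3): total 21 -> 18
Final: total = 18

Answer: 18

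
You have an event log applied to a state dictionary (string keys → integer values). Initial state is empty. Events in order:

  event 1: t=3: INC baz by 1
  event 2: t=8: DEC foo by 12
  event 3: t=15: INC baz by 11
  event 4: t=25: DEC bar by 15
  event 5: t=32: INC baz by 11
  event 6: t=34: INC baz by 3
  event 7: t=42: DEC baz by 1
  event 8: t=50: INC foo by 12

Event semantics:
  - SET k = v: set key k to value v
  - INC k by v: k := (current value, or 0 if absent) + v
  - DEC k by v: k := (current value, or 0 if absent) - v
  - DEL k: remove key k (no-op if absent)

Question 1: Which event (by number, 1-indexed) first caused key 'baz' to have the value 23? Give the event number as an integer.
Looking for first event where baz becomes 23:
  event 1: baz = 1
  event 2: baz = 1
  event 3: baz = 12
  event 4: baz = 12
  event 5: baz 12 -> 23  <-- first match

Answer: 5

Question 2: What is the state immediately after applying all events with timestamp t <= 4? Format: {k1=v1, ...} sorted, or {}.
Apply events with t <= 4 (1 events):
  after event 1 (t=3: INC baz by 1): {baz=1}

Answer: {baz=1}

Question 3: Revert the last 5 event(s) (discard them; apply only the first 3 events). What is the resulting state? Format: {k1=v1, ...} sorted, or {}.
Keep first 3 events (discard last 5):
  after event 1 (t=3: INC baz by 1): {baz=1}
  after event 2 (t=8: DEC foo by 12): {baz=1, foo=-12}
  after event 3 (t=15: INC baz by 11): {baz=12, foo=-12}

Answer: {baz=12, foo=-12}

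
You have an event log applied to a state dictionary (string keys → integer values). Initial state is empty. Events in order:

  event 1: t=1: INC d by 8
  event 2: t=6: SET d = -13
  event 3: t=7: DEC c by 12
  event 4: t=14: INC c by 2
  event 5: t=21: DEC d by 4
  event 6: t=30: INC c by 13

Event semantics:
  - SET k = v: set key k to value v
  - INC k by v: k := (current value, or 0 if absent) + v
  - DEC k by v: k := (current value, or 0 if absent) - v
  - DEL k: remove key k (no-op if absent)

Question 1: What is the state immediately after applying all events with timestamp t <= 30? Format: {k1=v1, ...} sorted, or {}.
Apply events with t <= 30 (6 events):
  after event 1 (t=1: INC d by 8): {d=8}
  after event 2 (t=6: SET d = -13): {d=-13}
  after event 3 (t=7: DEC c by 12): {c=-12, d=-13}
  after event 4 (t=14: INC c by 2): {c=-10, d=-13}
  after event 5 (t=21: DEC d by 4): {c=-10, d=-17}
  after event 6 (t=30: INC c by 13): {c=3, d=-17}

Answer: {c=3, d=-17}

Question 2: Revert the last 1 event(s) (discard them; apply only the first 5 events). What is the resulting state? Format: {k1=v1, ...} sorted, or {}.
Answer: {c=-10, d=-17}

Derivation:
Keep first 5 events (discard last 1):
  after event 1 (t=1: INC d by 8): {d=8}
  after event 2 (t=6: SET d = -13): {d=-13}
  after event 3 (t=7: DEC c by 12): {c=-12, d=-13}
  after event 4 (t=14: INC c by 2): {c=-10, d=-13}
  after event 5 (t=21: DEC d by 4): {c=-10, d=-17}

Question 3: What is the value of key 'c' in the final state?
Answer: 3

Derivation:
Track key 'c' through all 6 events:
  event 1 (t=1: INC d by 8): c unchanged
  event 2 (t=6: SET d = -13): c unchanged
  event 3 (t=7: DEC c by 12): c (absent) -> -12
  event 4 (t=14: INC c by 2): c -12 -> -10
  event 5 (t=21: DEC d by 4): c unchanged
  event 6 (t=30: INC c by 13): c -10 -> 3
Final: c = 3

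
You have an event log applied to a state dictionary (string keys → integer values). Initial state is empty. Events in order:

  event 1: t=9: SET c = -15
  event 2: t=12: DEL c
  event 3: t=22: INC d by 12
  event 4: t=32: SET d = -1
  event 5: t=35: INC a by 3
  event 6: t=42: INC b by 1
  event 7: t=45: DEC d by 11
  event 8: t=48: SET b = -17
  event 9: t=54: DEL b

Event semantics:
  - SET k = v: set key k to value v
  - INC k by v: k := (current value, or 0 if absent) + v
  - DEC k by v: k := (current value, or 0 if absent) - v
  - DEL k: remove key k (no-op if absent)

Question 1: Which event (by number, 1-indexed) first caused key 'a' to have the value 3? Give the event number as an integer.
Looking for first event where a becomes 3:
  event 5: a (absent) -> 3  <-- first match

Answer: 5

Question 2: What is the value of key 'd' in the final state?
Track key 'd' through all 9 events:
  event 1 (t=9: SET c = -15): d unchanged
  event 2 (t=12: DEL c): d unchanged
  event 3 (t=22: INC d by 12): d (absent) -> 12
  event 4 (t=32: SET d = -1): d 12 -> -1
  event 5 (t=35: INC a by 3): d unchanged
  event 6 (t=42: INC b by 1): d unchanged
  event 7 (t=45: DEC d by 11): d -1 -> -12
  event 8 (t=48: SET b = -17): d unchanged
  event 9 (t=54: DEL b): d unchanged
Final: d = -12

Answer: -12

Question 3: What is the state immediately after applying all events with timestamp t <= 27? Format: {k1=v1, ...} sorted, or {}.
Answer: {d=12}

Derivation:
Apply events with t <= 27 (3 events):
  after event 1 (t=9: SET c = -15): {c=-15}
  after event 2 (t=12: DEL c): {}
  after event 3 (t=22: INC d by 12): {d=12}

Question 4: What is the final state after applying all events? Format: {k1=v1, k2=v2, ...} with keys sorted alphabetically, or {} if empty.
  after event 1 (t=9: SET c = -15): {c=-15}
  after event 2 (t=12: DEL c): {}
  after event 3 (t=22: INC d by 12): {d=12}
  after event 4 (t=32: SET d = -1): {d=-1}
  after event 5 (t=35: INC a by 3): {a=3, d=-1}
  after event 6 (t=42: INC b by 1): {a=3, b=1, d=-1}
  after event 7 (t=45: DEC d by 11): {a=3, b=1, d=-12}
  after event 8 (t=48: SET b = -17): {a=3, b=-17, d=-12}
  after event 9 (t=54: DEL b): {a=3, d=-12}

Answer: {a=3, d=-12}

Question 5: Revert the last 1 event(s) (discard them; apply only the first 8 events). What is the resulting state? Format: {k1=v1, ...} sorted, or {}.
Answer: {a=3, b=-17, d=-12}

Derivation:
Keep first 8 events (discard last 1):
  after event 1 (t=9: SET c = -15): {c=-15}
  after event 2 (t=12: DEL c): {}
  after event 3 (t=22: INC d by 12): {d=12}
  after event 4 (t=32: SET d = -1): {d=-1}
  after event 5 (t=35: INC a by 3): {a=3, d=-1}
  after event 6 (t=42: INC b by 1): {a=3, b=1, d=-1}
  after event 7 (t=45: DEC d by 11): {a=3, b=1, d=-12}
  after event 8 (t=48: SET b = -17): {a=3, b=-17, d=-12}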